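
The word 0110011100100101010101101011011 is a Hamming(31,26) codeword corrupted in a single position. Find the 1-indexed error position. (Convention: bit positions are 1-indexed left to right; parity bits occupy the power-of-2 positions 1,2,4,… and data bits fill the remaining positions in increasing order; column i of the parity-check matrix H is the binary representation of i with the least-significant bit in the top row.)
Syndrome s = H · r^T (mod 2), r = 0110011100100101010101101011011:
  s[0] = (1010101010101010101010101010101)·(0110011100100101010101101011011) mod 2 = 0+0+1+0+0+0+1+0+0+0+1+0+0+0+0+0+0+0+0+0+0+0+1+0+1+0+1+0+0+0+1 mod 2 = 1
  s[1] = (0110011001100110011001100110011)·(0110011100100101010101101011011) mod 2 = 0+1+1+0+0+1+1+0+0+0+1+0+0+1+0+0+0+1+0+0+0+1+1+0+0+0+1+0+0+1+1 mod 2 = 0
  s[2] = (0001111000011110000111100001111)·(0110011100100101010101101011011) mod 2 = 0+0+0+0+0+1+1+0+0+0+0+0+0+1+0+0+0+0+0+1+0+1+1+0+0+0+0+1+0+1+1 mod 2 = 1
  s[3] = (0000000111111110000000011111111)·(0110011100100101010101101011011) mod 2 = 0+0+0+0+0+0+0+1+0+0+1+0+0+1+0+0+0+0+0+0+0+0+0+0+1+0+1+1+0+1+1 mod 2 = 0
  s[4] = (0000000000000001111111111111111)·(0110011100100101010101101011011) mod 2 = 0+0+0+0+0+0+0+0+0+0+0+0+0+0+0+1+0+1+0+1+0+1+1+0+1+0+1+1+0+1+1 mod 2 = 0
Syndrome = 10100
Column i of H is the binary representation of i, so the syndrome is the binary index of the flipped bit.
Read s = 10100 with s[0] as LSB: 1·2^0 + 0·2^1 + 1·2^2 + 0·2^3 + 0·2^4 = 5.
Error is at bit position 5.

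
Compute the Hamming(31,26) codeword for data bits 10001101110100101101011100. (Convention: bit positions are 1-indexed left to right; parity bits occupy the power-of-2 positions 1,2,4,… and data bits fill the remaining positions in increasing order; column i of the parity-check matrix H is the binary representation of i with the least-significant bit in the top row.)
Codeword c = d · G (mod 2), d = 10001101110100101101011100:
  c[0] = d·G[:,0] = (10001101110100101101011100)·(11011010101101010101010101) mod 2 = 1+0+0+0+1+0+0+0+1+0+0+1+0+0+0+0+0+1+0+1+0+1+0+1+0+0 mod 2 = 0
  c[1] = d·G[:,1] = (10001101110100101101011100)·(10110110011011001100110011) mod 2 = 1+0+0+0+0+1+0+0+0+1+0+0+0+0+0+0+1+1+0+0+0+1+0+0+0+0 mod 2 = 0
  c[2] = d·G[:,2] = (10001101110100101101011100)·(10000000000000000000000000) mod 2 = 1+0+0+0+0+0+0+0+0+0+0+0+0+0+0+0+0+0+0+0+0+0+0+0+0+0 mod 2 = 1
  c[3] = d·G[:,3] = (10001101110100101101011100)·(01110001111000111100001111) mod 2 = 0+0+0+0+0+0+0+1+1+1+0+0+0+0+1+0+1+1+0+0+0+0+1+1+0+0 mod 2 = 0
  c[4] = d·G[:,4] = (10001101110100101101011100)·(01000000000000000000000000) mod 2 = 0+0+0+0+0+0+0+0+0+0+0+0+0+0+0+0+0+0+0+0+0+0+0+0+0+0 mod 2 = 0
  c[5] = d·G[:,5] = (10001101110100101101011100)·(00100000000000000000000000) mod 2 = 0+0+0+0+0+0+0+0+0+0+0+0+0+0+0+0+0+0+0+0+0+0+0+0+0+0 mod 2 = 0
  c[6] = d·G[:,6] = (10001101110100101101011100)·(00010000000000000000000000) mod 2 = 0+0+0+0+0+0+0+0+0+0+0+0+0+0+0+0+0+0+0+0+0+0+0+0+0+0 mod 2 = 0
  c[7] = d·G[:,7] = (10001101110100101101011100)·(00001111111000000011111111) mod 2 = 0+0+0+0+1+1+0+1+1+1+0+0+0+0+0+0+0+0+0+1+0+1+1+1+0+0 mod 2 = 1
  c[8] = d·G[:,8] = (10001101110100101101011100)·(00001000000000000000000000) mod 2 = 0+0+0+0+1+0+0+0+0+0+0+0+0+0+0+0+0+0+0+0+0+0+0+0+0+0 mod 2 = 1
  c[9] = d·G[:,9] = (10001101110100101101011100)·(00000100000000000000000000) mod 2 = 0+0+0+0+0+1+0+0+0+0+0+0+0+0+0+0+0+0+0+0+0+0+0+0+0+0 mod 2 = 1
  c[10] = d·G[:,10] = (10001101110100101101011100)·(00000010000000000000000000) mod 2 = 0+0+0+0+0+0+0+0+0+0+0+0+0+0+0+0+0+0+0+0+0+0+0+0+0+0 mod 2 = 0
  c[11] = d·G[:,11] = (10001101110100101101011100)·(00000001000000000000000000) mod 2 = 0+0+0+0+0+0+0+1+0+0+0+0+0+0+0+0+0+0+0+0+0+0+0+0+0+0 mod 2 = 1
  c[12] = d·G[:,12] = (10001101110100101101011100)·(00000000100000000000000000) mod 2 = 0+0+0+0+0+0+0+0+1+0+0+0+0+0+0+0+0+0+0+0+0+0+0+0+0+0 mod 2 = 1
  c[13] = d·G[:,13] = (10001101110100101101011100)·(00000000010000000000000000) mod 2 = 0+0+0+0+0+0+0+0+0+1+0+0+0+0+0+0+0+0+0+0+0+0+0+0+0+0 mod 2 = 1
  c[14] = d·G[:,14] = (10001101110100101101011100)·(00000000001000000000000000) mod 2 = 0+0+0+0+0+0+0+0+0+0+0+0+0+0+0+0+0+0+0+0+0+0+0+0+0+0 mod 2 = 0
  c[15] = d·G[:,15] = (10001101110100101101011100)·(00000000000111111111111111) mod 2 = 0+0+0+0+0+0+0+0+0+0+0+1+0+0+1+0+1+1+0+1+0+1+1+1+0+0 mod 2 = 0
  c[16] = d·G[:,16] = (10001101110100101101011100)·(00000000000100000000000000) mod 2 = 0+0+0+0+0+0+0+0+0+0+0+1+0+0+0+0+0+0+0+0+0+0+0+0+0+0 mod 2 = 1
  c[17] = d·G[:,17] = (10001101110100101101011100)·(00000000000010000000000000) mod 2 = 0+0+0+0+0+0+0+0+0+0+0+0+0+0+0+0+0+0+0+0+0+0+0+0+0+0 mod 2 = 0
  c[18] = d·G[:,18] = (10001101110100101101011100)·(00000000000001000000000000) mod 2 = 0+0+0+0+0+0+0+0+0+0+0+0+0+0+0+0+0+0+0+0+0+0+0+0+0+0 mod 2 = 0
  c[19] = d·G[:,19] = (10001101110100101101011100)·(00000000000000100000000000) mod 2 = 0+0+0+0+0+0+0+0+0+0+0+0+0+0+1+0+0+0+0+0+0+0+0+0+0+0 mod 2 = 1
  c[20] = d·G[:,20] = (10001101110100101101011100)·(00000000000000010000000000) mod 2 = 0+0+0+0+0+0+0+0+0+0+0+0+0+0+0+0+0+0+0+0+0+0+0+0+0+0 mod 2 = 0
  c[21] = d·G[:,21] = (10001101110100101101011100)·(00000000000000001000000000) mod 2 = 0+0+0+0+0+0+0+0+0+0+0+0+0+0+0+0+1+0+0+0+0+0+0+0+0+0 mod 2 = 1
  c[22] = d·G[:,22] = (10001101110100101101011100)·(00000000000000000100000000) mod 2 = 0+0+0+0+0+0+0+0+0+0+0+0+0+0+0+0+0+1+0+0+0+0+0+0+0+0 mod 2 = 1
  c[23] = d·G[:,23] = (10001101110100101101011100)·(00000000000000000010000000) mod 2 = 0+0+0+0+0+0+0+0+0+0+0+0+0+0+0+0+0+0+0+0+0+0+0+0+0+0 mod 2 = 0
  c[24] = d·G[:,24] = (10001101110100101101011100)·(00000000000000000001000000) mod 2 = 0+0+0+0+0+0+0+0+0+0+0+0+0+0+0+0+0+0+0+1+0+0+0+0+0+0 mod 2 = 1
  c[25] = d·G[:,25] = (10001101110100101101011100)·(00000000000000000000100000) mod 2 = 0+0+0+0+0+0+0+0+0+0+0+0+0+0+0+0+0+0+0+0+0+0+0+0+0+0 mod 2 = 0
  c[26] = d·G[:,26] = (10001101110100101101011100)·(00000000000000000000010000) mod 2 = 0+0+0+0+0+0+0+0+0+0+0+0+0+0+0+0+0+0+0+0+0+1+0+0+0+0 mod 2 = 1
  c[27] = d·G[:,27] = (10001101110100101101011100)·(00000000000000000000001000) mod 2 = 0+0+0+0+0+0+0+0+0+0+0+0+0+0+0+0+0+0+0+0+0+0+1+0+0+0 mod 2 = 1
  c[28] = d·G[:,28] = (10001101110100101101011100)·(00000000000000000000000100) mod 2 = 0+0+0+0+0+0+0+0+0+0+0+0+0+0+0+0+0+0+0+0+0+0+0+1+0+0 mod 2 = 1
  c[29] = d·G[:,29] = (10001101110100101101011100)·(00000000000000000000000010) mod 2 = 0+0+0+0+0+0+0+0+0+0+0+0+0+0+0+0+0+0+0+0+0+0+0+0+0+0 mod 2 = 0
  c[30] = d·G[:,30] = (10001101110100101101011100)·(00000000000000000000000001) mod 2 = 0+0+0+0+0+0+0+0+0+0+0+0+0+0+0+0+0+0+0+0+0+0+0+0+0+0 mod 2 = 0
Codeword = 0010000111011100100101101011100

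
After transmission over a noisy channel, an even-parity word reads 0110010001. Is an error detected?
Sum of received bits: 0+1+1+0+0+1+0+0+0+1 = 4; 4 mod 2 = 0. Result is 0 → no error detected.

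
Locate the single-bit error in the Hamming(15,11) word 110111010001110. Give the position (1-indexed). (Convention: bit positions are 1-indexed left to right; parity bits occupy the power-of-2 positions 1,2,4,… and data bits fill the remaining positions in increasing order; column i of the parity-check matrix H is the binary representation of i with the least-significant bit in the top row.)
Syndrome s = H · r^T (mod 2), r = 110111010001110:
  s[0] = (101010101010101)·(110111010001110) mod 2 = 1+0+0+0+1+0+0+0+0+0+0+0+1+0+0 mod 2 = 1
  s[1] = (011001100110011)·(110111010001110) mod 2 = 0+1+0+0+0+1+0+0+0+0+0+0+0+1+0 mod 2 = 1
  s[2] = (000111100001111)·(110111010001110) mod 2 = 0+0+0+1+1+1+0+0+0+0+0+1+1+1+0 mod 2 = 0
  s[3] = (000000011111111)·(110111010001110) mod 2 = 0+0+0+0+0+0+0+1+0+0+0+1+1+1+0 mod 2 = 0
Syndrome = 1100
Column i of H is the binary representation of i, so the syndrome is the binary index of the flipped bit.
Read s = 1100 with s[0] as LSB: 1·2^0 + 1·2^1 + 0·2^2 + 0·2^3 = 3.
Error is at bit position 3.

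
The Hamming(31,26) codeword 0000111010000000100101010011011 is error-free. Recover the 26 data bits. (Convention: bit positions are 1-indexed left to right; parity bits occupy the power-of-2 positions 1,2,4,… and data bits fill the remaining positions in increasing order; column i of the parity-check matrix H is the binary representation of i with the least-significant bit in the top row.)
Parity bits occupy power-of-2 positions; data bits are at positions {3,5,6,7,9,10,11,12,13,14,15,17,18,19,20,21,22,23,24,25,26,27,28,29,30,31} (1-indexed).
Extract: c[3]=0 c[5]=1 c[6]=1 c[7]=1 c[9]=1 c[10]=0 c[11]=0 c[12]=0 c[13]=0 c[14]=0 c[15]=0 c[17]=1 c[18]=0 c[19]=0 c[20]=1 c[21]=0 c[22]=1 c[23]=0 c[24]=1 c[25]=0 c[26]=0 c[27]=1 c[28]=1 c[29]=0 c[30]=1 c[31]=1
Data = 01111000000100101010011011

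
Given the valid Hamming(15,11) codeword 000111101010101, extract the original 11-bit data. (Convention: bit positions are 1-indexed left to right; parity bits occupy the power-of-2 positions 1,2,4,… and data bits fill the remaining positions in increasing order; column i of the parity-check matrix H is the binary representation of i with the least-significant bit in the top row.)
Parity bits occupy power-of-2 positions; data bits are at positions {3,5,6,7,9,10,11,12,13,14,15} (1-indexed).
Extract: c[3]=0 c[5]=1 c[6]=1 c[7]=1 c[9]=1 c[10]=0 c[11]=1 c[12]=0 c[13]=1 c[14]=0 c[15]=1
Data = 01111010101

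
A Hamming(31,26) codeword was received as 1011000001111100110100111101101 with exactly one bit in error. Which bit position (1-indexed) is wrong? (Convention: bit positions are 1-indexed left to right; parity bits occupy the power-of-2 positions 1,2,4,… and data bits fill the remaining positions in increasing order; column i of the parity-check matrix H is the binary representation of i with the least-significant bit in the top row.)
Syndrome s = H · r^T (mod 2), r = 1011000001111100110100111101101:
  s[0] = (1010101010101010101010101010101)·(1011000001111100110100111101101) mod 2 = 1+0+1+0+0+0+0+0+0+0+1+0+1+0+0+0+1+0+0+0+0+0+1+0+1+0+0+0+1+0+1 mod 2 = 1
  s[1] = (0110011001100110011001100110011)·(1011000001111100110100111101101) mod 2 = 0+0+1+0+0+0+0+0+0+1+1+0+0+1+0+0+0+1+0+0+0+0+1+0+0+1+0+0+0+0+1 mod 2 = 0
  s[2] = (0001111000011110000111100001111)·(1011000001111100110100111101101) mod 2 = 0+0+0+1+0+0+0+0+0+0+0+1+1+1+0+0+0+0+0+1+0+0+1+0+0+0+0+1+1+0+1 mod 2 = 1
  s[3] = (0000000111111110000000011111111)·(1011000001111100110100111101101) mod 2 = 0+0+0+0+0+0+0+0+0+1+1+1+1+1+0+0+0+0+0+0+0+0+0+1+1+1+0+1+1+0+1 mod 2 = 1
  s[4] = (0000000000000001111111111111111)·(1011000001111100110100111101101) mod 2 = 0+0+0+0+0+0+0+0+0+0+0+0+0+0+0+0+1+1+0+1+0+0+1+1+1+1+0+1+1+0+1 mod 2 = 0
Syndrome = 10110
Column i of H is the binary representation of i, so the syndrome is the binary index of the flipped bit.
Read s = 10110 with s[0] as LSB: 1·2^0 + 0·2^1 + 1·2^2 + 1·2^3 + 0·2^4 = 13.
Error is at bit position 13.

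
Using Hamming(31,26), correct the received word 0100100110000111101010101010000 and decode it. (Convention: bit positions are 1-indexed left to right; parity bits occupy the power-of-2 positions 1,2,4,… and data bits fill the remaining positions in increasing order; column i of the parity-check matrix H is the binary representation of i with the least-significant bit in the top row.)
Syndrome s = H · r^T (mod 2), r = 0100100110000111101010101010000:
  s[0] = (1010101010101010101010101010101)·(0100100110000111101010101010000) mod 2 = 0+0+0+0+1+0+0+0+1+0+0+0+0+0+1+0+1+0+1+0+1+0+1+0+1+0+1+0+0+0+0 mod 2 = 1
  s[1] = (0110011001100110011001100110011)·(0100100110000111101010101010000) mod 2 = 0+1+0+0+0+0+0+0+0+0+0+0+0+1+1+0+0+0+1+0+0+0+1+0+0+0+1+0+0+0+0 mod 2 = 0
  s[2] = (0001111000011110000111100001111)·(0100100110000111101010101010000) mod 2 = 0+0+0+0+1+0+0+0+0+0+0+0+0+1+1+0+0+0+0+0+1+0+1+0+0+0+0+0+0+0+0 mod 2 = 1
  s[3] = (0000000111111110000000011111111)·(0100100110000111101010101010000) mod 2 = 0+0+0+0+0+0+0+1+1+0+0+0+0+1+1+0+0+0+0+0+0+0+0+0+1+0+1+0+0+0+0 mod 2 = 0
  s[4] = (0000000000000001111111111111111)·(0100100110000111101010101010000) mod 2 = 0+0+0+0+0+0+0+0+0+0+0+0+0+0+0+1+1+0+1+0+1+0+1+0+1+0+1+0+0+0+0 mod 2 = 1
Syndrome = 10101
Column 21 of H equals this syndrome → error at bit 21 (1-indexed).
Flip bit 21: 0100100110000111101010101010000 → 0100100110000111101000101010000
Extract data bits at positions {3,5,6,7,9,10,11,12,13,14,15,17,18,19,20,21,22,23,24,25,26,27,28,29,30,31}: 01001000011101000101010000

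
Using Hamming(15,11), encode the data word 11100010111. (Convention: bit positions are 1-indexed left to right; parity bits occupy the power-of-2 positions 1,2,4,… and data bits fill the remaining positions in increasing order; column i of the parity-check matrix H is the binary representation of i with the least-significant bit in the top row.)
Codeword c = d · G (mod 2), d = 11100010111:
  c[0] = d·G[:,0] = (11100010111)·(11011010101) mod 2 = 1+1+0+0+0+0+1+0+1+0+1 mod 2 = 1
  c[1] = d·G[:,1] = (11100010111)·(10110110011) mod 2 = 1+0+1+0+0+0+1+0+0+1+1 mod 2 = 1
  c[2] = d·G[:,2] = (11100010111)·(10000000000) mod 2 = 1+0+0+0+0+0+0+0+0+0+0 mod 2 = 1
  c[3] = d·G[:,3] = (11100010111)·(01110001111) mod 2 = 0+1+1+0+0+0+0+0+1+1+1 mod 2 = 1
  c[4] = d·G[:,4] = (11100010111)·(01000000000) mod 2 = 0+1+0+0+0+0+0+0+0+0+0 mod 2 = 1
  c[5] = d·G[:,5] = (11100010111)·(00100000000) mod 2 = 0+0+1+0+0+0+0+0+0+0+0 mod 2 = 1
  c[6] = d·G[:,6] = (11100010111)·(00010000000) mod 2 = 0+0+0+0+0+0+0+0+0+0+0 mod 2 = 0
  c[7] = d·G[:,7] = (11100010111)·(00001111111) mod 2 = 0+0+0+0+0+0+1+0+1+1+1 mod 2 = 0
  c[8] = d·G[:,8] = (11100010111)·(00001000000) mod 2 = 0+0+0+0+0+0+0+0+0+0+0 mod 2 = 0
  c[9] = d·G[:,9] = (11100010111)·(00000100000) mod 2 = 0+0+0+0+0+0+0+0+0+0+0 mod 2 = 0
  c[10] = d·G[:,10] = (11100010111)·(00000010000) mod 2 = 0+0+0+0+0+0+1+0+0+0+0 mod 2 = 1
  c[11] = d·G[:,11] = (11100010111)·(00000001000) mod 2 = 0+0+0+0+0+0+0+0+0+0+0 mod 2 = 0
  c[12] = d·G[:,12] = (11100010111)·(00000000100) mod 2 = 0+0+0+0+0+0+0+0+1+0+0 mod 2 = 1
  c[13] = d·G[:,13] = (11100010111)·(00000000010) mod 2 = 0+0+0+0+0+0+0+0+0+1+0 mod 2 = 1
  c[14] = d·G[:,14] = (11100010111)·(00000000001) mod 2 = 0+0+0+0+0+0+0+0+0+0+1 mod 2 = 1
Codeword = 111111000010111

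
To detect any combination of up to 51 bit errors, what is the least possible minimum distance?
Detecting e errors requires d_min ≥ e + 1 = 51 + 1 = 52.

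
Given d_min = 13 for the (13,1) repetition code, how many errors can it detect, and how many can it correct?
Detection only: up to d_min − 1 = 12 errors.
Correction: up to ⌊(d_min − 1)/2⌋ = ⌊12/2⌋ = 6 errors.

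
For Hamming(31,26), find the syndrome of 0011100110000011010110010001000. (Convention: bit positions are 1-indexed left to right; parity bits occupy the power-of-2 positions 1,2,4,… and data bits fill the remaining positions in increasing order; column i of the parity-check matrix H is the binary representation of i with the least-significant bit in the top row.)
Syndrome s = H · r^T (mod 2), r = 0011100110000011010110010001000:
  s[0] = (1010101010101010101010101010101)·(0011100110000011010110010001000) mod 2 = 0+0+1+0+1+0+0+0+1+0+0+0+0+0+1+0+0+0+0+0+1+0+0+0+0+0+0+0+0+0+0 mod 2 = 1
  s[1] = (0110011001100110011001100110011)·(0011100110000011010110010001000) mod 2 = 0+0+1+0+0+0+0+0+0+0+0+0+0+0+1+0+0+1+0+0+0+0+0+0+0+0+0+0+0+0+0 mod 2 = 1
  s[2] = (0001111000011110000111100001111)·(0011100110000011010110010001000) mod 2 = 0+0+0+1+1+0+0+0+0+0+0+0+0+0+1+0+0+0+0+1+1+0+0+0+0+0+0+1+0+0+0 mod 2 = 0
  s[3] = (0000000111111110000000011111111)·(0011100110000011010110010001000) mod 2 = 0+0+0+0+0+0+0+1+1+0+0+0+0+0+1+0+0+0+0+0+0+0+0+1+0+0+0+1+0+0+0 mod 2 = 1
  s[4] = (0000000000000001111111111111111)·(0011100110000011010110010001000) mod 2 = 0+0+0+0+0+0+0+0+0+0+0+0+0+0+0+1+0+1+0+1+1+0+0+1+0+0+0+1+0+0+0 mod 2 = 0
Syndrome = 11010
Non-zero syndrome: error at position 11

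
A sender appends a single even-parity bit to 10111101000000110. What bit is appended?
Sum of data bits: 1+0+1+1+1+1+0+1+0+0+0+0+0+0+1+1+0 = 8.
8 mod 2 = 0, so parity bit = 0.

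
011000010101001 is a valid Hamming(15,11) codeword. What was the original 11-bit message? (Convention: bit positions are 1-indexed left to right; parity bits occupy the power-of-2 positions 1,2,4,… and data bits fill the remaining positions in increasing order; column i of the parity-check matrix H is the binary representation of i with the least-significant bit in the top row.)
Parity bits occupy power-of-2 positions; data bits are at positions {3,5,6,7,9,10,11,12,13,14,15} (1-indexed).
Extract: c[3]=1 c[5]=0 c[6]=0 c[7]=0 c[9]=0 c[10]=1 c[11]=0 c[12]=1 c[13]=0 c[14]=0 c[15]=1
Data = 10000101001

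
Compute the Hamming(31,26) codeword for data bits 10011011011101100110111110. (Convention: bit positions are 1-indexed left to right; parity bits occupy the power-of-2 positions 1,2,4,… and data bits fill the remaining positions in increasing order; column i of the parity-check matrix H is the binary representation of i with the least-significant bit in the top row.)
Codeword c = d · G (mod 2), d = 10011011011101100110111110:
  c[0] = d·G[:,0] = (10011011011101100110111110)·(11011010101101010101010101) mod 2 = 1+0+0+1+1+0+1+0+0+0+1+1+0+1+0+0+0+1+0+0+0+1+0+1+0+0 mod 2 = 0
  c[1] = d·G[:,1] = (10011011011101100110111110)·(10110110011011001100110011) mod 2 = 1+0+0+1+0+0+1+0+0+1+1+0+0+1+0+0+0+1+0+0+1+1+0+0+1+0 mod 2 = 0
  c[2] = d·G[:,2] = (10011011011101100110111110)·(10000000000000000000000000) mod 2 = 1+0+0+0+0+0+0+0+0+0+0+0+0+0+0+0+0+0+0+0+0+0+0+0+0+0 mod 2 = 1
  c[3] = d·G[:,3] = (10011011011101100110111110)·(01110001111000111100001111) mod 2 = 0+0+0+1+0+0+0+1+0+1+1+0+0+0+1+0+0+1+0+0+0+0+1+1+1+0 mod 2 = 1
  c[4] = d·G[:,4] = (10011011011101100110111110)·(01000000000000000000000000) mod 2 = 0+0+0+0+0+0+0+0+0+0+0+0+0+0+0+0+0+0+0+0+0+0+0+0+0+0 mod 2 = 0
  c[5] = d·G[:,5] = (10011011011101100110111110)·(00100000000000000000000000) mod 2 = 0+0+0+0+0+0+0+0+0+0+0+0+0+0+0+0+0+0+0+0+0+0+0+0+0+0 mod 2 = 0
  c[6] = d·G[:,6] = (10011011011101100110111110)·(00010000000000000000000000) mod 2 = 0+0+0+1+0+0+0+0+0+0+0+0+0+0+0+0+0+0+0+0+0+0+0+0+0+0 mod 2 = 1
  c[7] = d·G[:,7] = (10011011011101100110111110)·(00001111111000000011111111) mod 2 = 0+0+0+0+1+0+1+1+0+1+1+0+0+0+0+0+0+0+1+0+1+1+1+1+1+0 mod 2 = 1
  c[8] = d·G[:,8] = (10011011011101100110111110)·(00001000000000000000000000) mod 2 = 0+0+0+0+1+0+0+0+0+0+0+0+0+0+0+0+0+0+0+0+0+0+0+0+0+0 mod 2 = 1
  c[9] = d·G[:,9] = (10011011011101100110111110)·(00000100000000000000000000) mod 2 = 0+0+0+0+0+0+0+0+0+0+0+0+0+0+0+0+0+0+0+0+0+0+0+0+0+0 mod 2 = 0
  c[10] = d·G[:,10] = (10011011011101100110111110)·(00000010000000000000000000) mod 2 = 0+0+0+0+0+0+1+0+0+0+0+0+0+0+0+0+0+0+0+0+0+0+0+0+0+0 mod 2 = 1
  c[11] = d·G[:,11] = (10011011011101100110111110)·(00000001000000000000000000) mod 2 = 0+0+0+0+0+0+0+1+0+0+0+0+0+0+0+0+0+0+0+0+0+0+0+0+0+0 mod 2 = 1
  c[12] = d·G[:,12] = (10011011011101100110111110)·(00000000100000000000000000) mod 2 = 0+0+0+0+0+0+0+0+0+0+0+0+0+0+0+0+0+0+0+0+0+0+0+0+0+0 mod 2 = 0
  c[13] = d·G[:,13] = (10011011011101100110111110)·(00000000010000000000000000) mod 2 = 0+0+0+0+0+0+0+0+0+1+0+0+0+0+0+0+0+0+0+0+0+0+0+0+0+0 mod 2 = 1
  c[14] = d·G[:,14] = (10011011011101100110111110)·(00000000001000000000000000) mod 2 = 0+0+0+0+0+0+0+0+0+0+1+0+0+0+0+0+0+0+0+0+0+0+0+0+0+0 mod 2 = 1
  c[15] = d·G[:,15] = (10011011011101100110111110)·(00000000000111111111111111) mod 2 = 0+0+0+0+0+0+0+0+0+0+0+1+0+1+1+0+0+1+1+0+1+1+1+1+1+0 mod 2 = 0
  c[16] = d·G[:,16] = (10011011011101100110111110)·(00000000000100000000000000) mod 2 = 0+0+0+0+0+0+0+0+0+0+0+1+0+0+0+0+0+0+0+0+0+0+0+0+0+0 mod 2 = 1
  c[17] = d·G[:,17] = (10011011011101100110111110)·(00000000000010000000000000) mod 2 = 0+0+0+0+0+0+0+0+0+0+0+0+0+0+0+0+0+0+0+0+0+0+0+0+0+0 mod 2 = 0
  c[18] = d·G[:,18] = (10011011011101100110111110)·(00000000000001000000000000) mod 2 = 0+0+0+0+0+0+0+0+0+0+0+0+0+1+0+0+0+0+0+0+0+0+0+0+0+0 mod 2 = 1
  c[19] = d·G[:,19] = (10011011011101100110111110)·(00000000000000100000000000) mod 2 = 0+0+0+0+0+0+0+0+0+0+0+0+0+0+1+0+0+0+0+0+0+0+0+0+0+0 mod 2 = 1
  c[20] = d·G[:,20] = (10011011011101100110111110)·(00000000000000010000000000) mod 2 = 0+0+0+0+0+0+0+0+0+0+0+0+0+0+0+0+0+0+0+0+0+0+0+0+0+0 mod 2 = 0
  c[21] = d·G[:,21] = (10011011011101100110111110)·(00000000000000001000000000) mod 2 = 0+0+0+0+0+0+0+0+0+0+0+0+0+0+0+0+0+0+0+0+0+0+0+0+0+0 mod 2 = 0
  c[22] = d·G[:,22] = (10011011011101100110111110)·(00000000000000000100000000) mod 2 = 0+0+0+0+0+0+0+0+0+0+0+0+0+0+0+0+0+1+0+0+0+0+0+0+0+0 mod 2 = 1
  c[23] = d·G[:,23] = (10011011011101100110111110)·(00000000000000000010000000) mod 2 = 0+0+0+0+0+0+0+0+0+0+0+0+0+0+0+0+0+0+1+0+0+0+0+0+0+0 mod 2 = 1
  c[24] = d·G[:,24] = (10011011011101100110111110)·(00000000000000000001000000) mod 2 = 0+0+0+0+0+0+0+0+0+0+0+0+0+0+0+0+0+0+0+0+0+0+0+0+0+0 mod 2 = 0
  c[25] = d·G[:,25] = (10011011011101100110111110)·(00000000000000000000100000) mod 2 = 0+0+0+0+0+0+0+0+0+0+0+0+0+0+0+0+0+0+0+0+1+0+0+0+0+0 mod 2 = 1
  c[26] = d·G[:,26] = (10011011011101100110111110)·(00000000000000000000010000) mod 2 = 0+0+0+0+0+0+0+0+0+0+0+0+0+0+0+0+0+0+0+0+0+1+0+0+0+0 mod 2 = 1
  c[27] = d·G[:,27] = (10011011011101100110111110)·(00000000000000000000001000) mod 2 = 0+0+0+0+0+0+0+0+0+0+0+0+0+0+0+0+0+0+0+0+0+0+1+0+0+0 mod 2 = 1
  c[28] = d·G[:,28] = (10011011011101100110111110)·(00000000000000000000000100) mod 2 = 0+0+0+0+0+0+0+0+0+0+0+0+0+0+0+0+0+0+0+0+0+0+0+1+0+0 mod 2 = 1
  c[29] = d·G[:,29] = (10011011011101100110111110)·(00000000000000000000000010) mod 2 = 0+0+0+0+0+0+0+0+0+0+0+0+0+0+0+0+0+0+0+0+0+0+0+0+1+0 mod 2 = 1
  c[30] = d·G[:,30] = (10011011011101100110111110)·(00000000000000000000000001) mod 2 = 0+0+0+0+0+0+0+0+0+0+0+0+0+0+0+0+0+0+0+0+0+0+0+0+0+0 mod 2 = 0
Codeword = 0011001110110110101100110111110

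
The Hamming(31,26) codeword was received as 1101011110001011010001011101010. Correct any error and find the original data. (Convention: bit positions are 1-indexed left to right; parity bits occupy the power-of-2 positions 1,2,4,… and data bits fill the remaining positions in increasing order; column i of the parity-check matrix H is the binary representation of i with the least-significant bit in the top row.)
Syndrome s = H · r^T (mod 2), r = 1101011110001011010001011101010:
  s[0] = (1010101010101010101010101010101)·(1101011110001011010001011101010) mod 2 = 1+0+0+0+0+0+1+0+1+0+0+0+1+0+1+0+0+0+0+0+0+0+0+0+1+0+0+0+0+0+0 mod 2 = 0
  s[1] = (0110011001100110011001100110011)·(1101011110001011010001011101010) mod 2 = 0+1+0+0+0+1+1+0+0+0+0+0+0+0+1+0+0+1+0+0+0+1+0+0+0+1+0+0+0+1+0 mod 2 = 0
  s[2] = (0001111000011110000111100001111)·(1101011110001011010001011101010) mod 2 = 0+0+0+1+0+1+1+0+0+0+0+0+1+0+1+0+0+0+0+0+0+1+0+0+0+0+0+1+0+1+0 mod 2 = 0
  s[3] = (0000000111111110000000011111111)·(1101011110001011010001011101010) mod 2 = 0+0+0+0+0+0+0+1+1+0+0+0+1+0+1+0+0+0+0+0+0+0+0+1+1+1+0+1+0+1+0 mod 2 = 1
  s[4] = (0000000000000001111111111111111)·(1101011110001011010001011101010) mod 2 = 0+0+0+0+0+0+0+0+0+0+0+0+0+0+0+1+0+1+0+0+0+1+0+1+1+1+0+1+0+1+0 mod 2 = 0
Syndrome = 00010
Column 8 of H equals this syndrome → error at bit 8 (1-indexed).
Flip bit 8: 1101011110001011010001011101010 → 1101011010001011010001011101010
Extract data bits at positions {3,5,6,7,9,10,11,12,13,14,15,17,18,19,20,21,22,23,24,25,26,27,28,29,30,31}: 00111000101010001011101010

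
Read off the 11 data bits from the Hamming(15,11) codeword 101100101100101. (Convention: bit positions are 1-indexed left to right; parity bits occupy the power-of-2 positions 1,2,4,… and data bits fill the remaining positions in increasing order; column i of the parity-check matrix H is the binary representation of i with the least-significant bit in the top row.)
Parity bits occupy power-of-2 positions; data bits are at positions {3,5,6,7,9,10,11,12,13,14,15} (1-indexed).
Extract: c[3]=1 c[5]=0 c[6]=0 c[7]=1 c[9]=1 c[10]=1 c[11]=0 c[12]=0 c[13]=1 c[14]=0 c[15]=1
Data = 10011100101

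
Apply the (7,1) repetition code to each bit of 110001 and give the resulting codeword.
Repeat each bit 7× and concatenate:
1→1111111  1→1111111  0→0000000  0→0000000  0→0000000  1→1111111
Codeword = 111111111111110000000000000000000001111111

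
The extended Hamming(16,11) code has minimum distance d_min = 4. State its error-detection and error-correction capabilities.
Detection only: up to d_min − 1 = 3 errors.
Correction: up to ⌊(d_min − 1)/2⌋ = ⌊3/2⌋ = 1 errors.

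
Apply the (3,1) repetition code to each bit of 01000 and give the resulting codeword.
Repeat each bit 3× and concatenate:
0→000  1→111  0→000  0→000  0→000
Codeword = 000111000000000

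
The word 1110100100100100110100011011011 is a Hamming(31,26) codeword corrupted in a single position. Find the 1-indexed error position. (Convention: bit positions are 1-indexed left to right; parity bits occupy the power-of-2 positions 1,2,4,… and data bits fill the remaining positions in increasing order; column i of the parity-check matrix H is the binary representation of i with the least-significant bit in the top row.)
Syndrome s = H · r^T (mod 2), r = 1110100100100100110100011011011:
  s[0] = (1010101010101010101010101010101)·(1110100100100100110100011011011) mod 2 = 1+0+1+0+1+0+0+0+0+0+1+0+0+0+0+0+1+0+0+0+0+0+0+0+1+0+1+0+0+0+1 mod 2 = 0
  s[1] = (0110011001100110011001100110011)·(1110100100100100110100011011011) mod 2 = 0+1+1+0+0+0+0+0+0+0+1+0+0+1+0+0+0+1+0+0+0+0+0+0+0+0+1+0+0+1+1 mod 2 = 0
  s[2] = (0001111000011110000111100001111)·(1110100100100100110100011011011) mod 2 = 0+0+0+0+1+0+0+0+0+0+0+0+0+1+0+0+0+0+0+1+0+0+0+0+0+0+0+1+0+1+1 mod 2 = 0
  s[3] = (0000000111111110000000011111111)·(1110100100100100110100011011011) mod 2 = 0+0+0+0+0+0+0+1+0+0+1+0+0+1+0+0+0+0+0+0+0+0+0+1+1+0+1+1+0+1+1 mod 2 = 1
  s[4] = (0000000000000001111111111111111)·(1110100100100100110100011011011) mod 2 = 0+0+0+0+0+0+0+0+0+0+0+0+0+0+0+0+1+1+0+1+0+0+0+1+1+0+1+1+0+1+1 mod 2 = 1
Syndrome = 00011
Column i of H is the binary representation of i, so the syndrome is the binary index of the flipped bit.
Read s = 00011 with s[0] as LSB: 0·2^0 + 0·2^1 + 0·2^2 + 1·2^3 + 1·2^4 = 24.
Error is at bit position 24.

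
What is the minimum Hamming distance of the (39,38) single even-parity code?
d_min = 2 (flipping one data bit also flips the parity bit, so the two closest codewords differ in exactly 2 positions).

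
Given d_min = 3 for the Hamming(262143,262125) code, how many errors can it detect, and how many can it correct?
Detection only: up to d_min − 1 = 2 errors.
Correction: up to ⌊(d_min − 1)/2⌋ = ⌊2/2⌋ = 1 errors.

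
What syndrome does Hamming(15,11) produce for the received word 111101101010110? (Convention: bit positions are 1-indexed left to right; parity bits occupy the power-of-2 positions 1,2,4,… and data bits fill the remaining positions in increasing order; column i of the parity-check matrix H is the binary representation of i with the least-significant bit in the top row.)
Syndrome s = H · r^T (mod 2), r = 111101101010110:
  s[0] = (101010101010101)·(111101101010110) mod 2 = 1+0+1+0+0+0+1+0+1+0+1+0+1+0+0 mod 2 = 0
  s[1] = (011001100110011)·(111101101010110) mod 2 = 0+1+1+0+0+1+1+0+0+0+1+0+0+1+0 mod 2 = 0
  s[2] = (000111100001111)·(111101101010110) mod 2 = 0+0+0+1+0+1+1+0+0+0+0+0+1+1+0 mod 2 = 1
  s[3] = (000000011111111)·(111101101010110) mod 2 = 0+0+0+0+0+0+0+0+1+0+1+0+1+1+0 mod 2 = 0
Syndrome = 0010
Non-zero syndrome: error at position 4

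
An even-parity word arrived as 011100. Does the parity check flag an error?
Sum of received bits: 0+1+1+1+0+0 = 3; 3 mod 2 = 1. Result is 1 ≠ 0 → error detected.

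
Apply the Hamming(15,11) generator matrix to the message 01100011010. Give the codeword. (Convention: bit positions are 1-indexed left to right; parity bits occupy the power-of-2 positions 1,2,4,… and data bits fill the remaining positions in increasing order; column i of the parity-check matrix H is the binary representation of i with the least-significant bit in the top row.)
Codeword c = d · G (mod 2), d = 01100011010:
  c[0] = d·G[:,0] = (01100011010)·(11011010101) mod 2 = 0+1+0+0+0+0+1+0+0+0+0 mod 2 = 0
  c[1] = d·G[:,1] = (01100011010)·(10110110011) mod 2 = 0+0+1+0+0+0+1+0+0+1+0 mod 2 = 1
  c[2] = d·G[:,2] = (01100011010)·(10000000000) mod 2 = 0+0+0+0+0+0+0+0+0+0+0 mod 2 = 0
  c[3] = d·G[:,3] = (01100011010)·(01110001111) mod 2 = 0+1+1+0+0+0+0+1+0+1+0 mod 2 = 0
  c[4] = d·G[:,4] = (01100011010)·(01000000000) mod 2 = 0+1+0+0+0+0+0+0+0+0+0 mod 2 = 1
  c[5] = d·G[:,5] = (01100011010)·(00100000000) mod 2 = 0+0+1+0+0+0+0+0+0+0+0 mod 2 = 1
  c[6] = d·G[:,6] = (01100011010)·(00010000000) mod 2 = 0+0+0+0+0+0+0+0+0+0+0 mod 2 = 0
  c[7] = d·G[:,7] = (01100011010)·(00001111111) mod 2 = 0+0+0+0+0+0+1+1+0+1+0 mod 2 = 1
  c[8] = d·G[:,8] = (01100011010)·(00001000000) mod 2 = 0+0+0+0+0+0+0+0+0+0+0 mod 2 = 0
  c[9] = d·G[:,9] = (01100011010)·(00000100000) mod 2 = 0+0+0+0+0+0+0+0+0+0+0 mod 2 = 0
  c[10] = d·G[:,10] = (01100011010)·(00000010000) mod 2 = 0+0+0+0+0+0+1+0+0+0+0 mod 2 = 1
  c[11] = d·G[:,11] = (01100011010)·(00000001000) mod 2 = 0+0+0+0+0+0+0+1+0+0+0 mod 2 = 1
  c[12] = d·G[:,12] = (01100011010)·(00000000100) mod 2 = 0+0+0+0+0+0+0+0+0+0+0 mod 2 = 0
  c[13] = d·G[:,13] = (01100011010)·(00000000010) mod 2 = 0+0+0+0+0+0+0+0+0+1+0 mod 2 = 1
  c[14] = d·G[:,14] = (01100011010)·(00000000001) mod 2 = 0+0+0+0+0+0+0+0+0+0+0 mod 2 = 0
Codeword = 010011010011010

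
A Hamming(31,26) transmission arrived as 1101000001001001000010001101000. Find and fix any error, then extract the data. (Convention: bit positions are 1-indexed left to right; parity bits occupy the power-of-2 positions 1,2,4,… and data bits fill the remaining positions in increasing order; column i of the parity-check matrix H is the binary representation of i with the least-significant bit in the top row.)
Syndrome s = H · r^T (mod 2), r = 1101000001001001000010001101000:
  s[0] = (1010101010101010101010101010101)·(1101000001001001000010001101000) mod 2 = 1+0+0+0+0+0+0+0+0+0+0+0+1+0+0+0+0+0+0+0+1+0+0+0+1+0+0+0+0+0+0 mod 2 = 0
  s[1] = (0110011001100110011001100110011)·(1101000001001001000010001101000) mod 2 = 0+1+0+0+0+0+0+0+0+1+0+0+0+0+0+0+0+0+0+0+0+0+0+0+0+1+0+0+0+0+0 mod 2 = 1
  s[2] = (0001111000011110000111100001111)·(1101000001001001000010001101000) mod 2 = 0+0+0+1+0+0+0+0+0+0+0+0+1+0+0+0+0+0+0+0+1+0+0+0+0+0+0+1+0+0+0 mod 2 = 0
  s[3] = (0000000111111110000000011111111)·(1101000001001001000010001101000) mod 2 = 0+0+0+0+0+0+0+0+0+1+0+0+1+0+0+0+0+0+0+0+0+0+0+0+1+1+0+1+0+0+0 mod 2 = 1
  s[4] = (0000000000000001111111111111111)·(1101000001001001000010001101000) mod 2 = 0+0+0+0+0+0+0+0+0+0+0+0+0+0+0+1+0+0+0+0+1+0+0+0+1+1+0+1+0+0+0 mod 2 = 1
Syndrome = 01011
Column 26 of H equals this syndrome → error at bit 26 (1-indexed).
Flip bit 26: 1101000001001001000010001101000 → 1101000001001001000010001001000
Extract data bits at positions {3,5,6,7,9,10,11,12,13,14,15,17,18,19,20,21,22,23,24,25,26,27,28,29,30,31}: 00000100100000010001001000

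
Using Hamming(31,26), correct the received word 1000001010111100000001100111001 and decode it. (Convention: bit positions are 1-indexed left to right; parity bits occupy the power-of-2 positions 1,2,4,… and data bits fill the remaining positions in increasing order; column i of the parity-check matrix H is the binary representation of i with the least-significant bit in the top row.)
Syndrome s = H · r^T (mod 2), r = 1000001010111100000001100111001:
  s[0] = (1010101010101010101010101010101)·(1000001010111100000001100111001) mod 2 = 1+0+0+0+0+0+1+0+1+0+1+0+1+0+0+0+0+0+0+0+0+0+1+0+0+0+1+0+0+0+1 mod 2 = 0
  s[1] = (0110011001100110011001100110011)·(1000001010111100000001100111001) mod 2 = 0+0+0+0+0+0+1+0+0+0+1+0+0+1+0+0+0+0+0+0+0+1+1+0+0+1+1+0+0+0+1 mod 2 = 0
  s[2] = (0001111000011110000111100001111)·(1000001010111100000001100111001) mod 2 = 0+0+0+0+0+0+1+0+0+0+0+1+1+1+0+0+0+0+0+0+0+1+1+0+0+0+0+1+0+0+1 mod 2 = 0
  s[3] = (0000000111111110000000011111111)·(1000001010111100000001100111001) mod 2 = 0+0+0+0+0+0+0+0+1+0+1+1+1+1+0+0+0+0+0+0+0+0+0+0+0+1+1+1+0+0+1 mod 2 = 1
  s[4] = (0000000000000001111111111111111)·(1000001010111100000001100111001) mod 2 = 0+0+0+0+0+0+0+0+0+0+0+0+0+0+0+0+0+0+0+0+0+1+1+0+0+1+1+1+0+0+1 mod 2 = 0
Syndrome = 00010
Column 8 of H equals this syndrome → error at bit 8 (1-indexed).
Flip bit 8: 1000001010111100000001100111001 → 1000001110111100000001100111001
Extract data bits at positions {3,5,6,7,9,10,11,12,13,14,15,17,18,19,20,21,22,23,24,25,26,27,28,29,30,31}: 00011011110000001100111001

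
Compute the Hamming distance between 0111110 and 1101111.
XOR = 1010001, count of 1s = 3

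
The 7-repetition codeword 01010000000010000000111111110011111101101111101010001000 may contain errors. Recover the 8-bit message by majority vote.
Split into 7-bit blocks and majority-vote each:
  block 1 = 0101000: 2 ones, 5 zeros → 0
  block 2 = 0000010: 1 ones, 6 zeros → 0
  block 3 = 0000001: 1 ones, 6 zeros → 0
  block 4 = 1111111: 7 ones, 0 zeros → 1
  block 5 = 0011111: 5 ones, 2 zeros → 1
  block 6 = 1011011: 5 ones, 2 zeros → 1
  block 7 = 1110101: 5 ones, 2 zeros → 1
  block 8 = 0001000: 1 ones, 6 zeros → 0
Decoded = 00011110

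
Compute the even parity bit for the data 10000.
Sum of data bits: 1+0+0+0+0 = 1.
1 mod 2 = 1, so parity bit = 1.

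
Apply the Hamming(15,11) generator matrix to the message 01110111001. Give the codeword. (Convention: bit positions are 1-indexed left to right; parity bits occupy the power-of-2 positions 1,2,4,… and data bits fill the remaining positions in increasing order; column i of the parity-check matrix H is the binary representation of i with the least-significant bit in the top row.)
Codeword c = d · G (mod 2), d = 01110111001:
  c[0] = d·G[:,0] = (01110111001)·(11011010101) mod 2 = 0+1+0+1+0+0+1+0+0+0+1 mod 2 = 0
  c[1] = d·G[:,1] = (01110111001)·(10110110011) mod 2 = 0+0+1+1+0+1+1+0+0+0+1 mod 2 = 1
  c[2] = d·G[:,2] = (01110111001)·(10000000000) mod 2 = 0+0+0+0+0+0+0+0+0+0+0 mod 2 = 0
  c[3] = d·G[:,3] = (01110111001)·(01110001111) mod 2 = 0+1+1+1+0+0+0+1+0+0+1 mod 2 = 1
  c[4] = d·G[:,4] = (01110111001)·(01000000000) mod 2 = 0+1+0+0+0+0+0+0+0+0+0 mod 2 = 1
  c[5] = d·G[:,5] = (01110111001)·(00100000000) mod 2 = 0+0+1+0+0+0+0+0+0+0+0 mod 2 = 1
  c[6] = d·G[:,6] = (01110111001)·(00010000000) mod 2 = 0+0+0+1+0+0+0+0+0+0+0 mod 2 = 1
  c[7] = d·G[:,7] = (01110111001)·(00001111111) mod 2 = 0+0+0+0+0+1+1+1+0+0+1 mod 2 = 0
  c[8] = d·G[:,8] = (01110111001)·(00001000000) mod 2 = 0+0+0+0+0+0+0+0+0+0+0 mod 2 = 0
  c[9] = d·G[:,9] = (01110111001)·(00000100000) mod 2 = 0+0+0+0+0+1+0+0+0+0+0 mod 2 = 1
  c[10] = d·G[:,10] = (01110111001)·(00000010000) mod 2 = 0+0+0+0+0+0+1+0+0+0+0 mod 2 = 1
  c[11] = d·G[:,11] = (01110111001)·(00000001000) mod 2 = 0+0+0+0+0+0+0+1+0+0+0 mod 2 = 1
  c[12] = d·G[:,12] = (01110111001)·(00000000100) mod 2 = 0+0+0+0+0+0+0+0+0+0+0 mod 2 = 0
  c[13] = d·G[:,13] = (01110111001)·(00000000010) mod 2 = 0+0+0+0+0+0+0+0+0+0+0 mod 2 = 0
  c[14] = d·G[:,14] = (01110111001)·(00000000001) mod 2 = 0+0+0+0+0+0+0+0+0+0+1 mod 2 = 1
Codeword = 010111100111001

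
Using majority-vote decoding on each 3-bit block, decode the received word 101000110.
Split into 3-bit blocks and majority-vote each:
  block 1 = 101: 2 ones, 1 zeros → 1
  block 2 = 000: 0 ones, 3 zeros → 0
  block 3 = 110: 2 ones, 1 zeros → 1
Decoded = 101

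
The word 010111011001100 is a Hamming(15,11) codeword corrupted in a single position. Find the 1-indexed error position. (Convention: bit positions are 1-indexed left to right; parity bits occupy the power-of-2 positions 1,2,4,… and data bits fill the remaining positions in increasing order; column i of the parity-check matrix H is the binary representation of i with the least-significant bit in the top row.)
Syndrome s = H · r^T (mod 2), r = 010111011001100:
  s[0] = (101010101010101)·(010111011001100) mod 2 = 0+0+0+0+1+0+0+0+1+0+0+0+1+0+0 mod 2 = 1
  s[1] = (011001100110011)·(010111011001100) mod 2 = 0+1+0+0+0+1+0+0+0+0+0+0+0+0+0 mod 2 = 0
  s[2] = (000111100001111)·(010111011001100) mod 2 = 0+0+0+1+1+1+0+0+0+0+0+1+1+0+0 mod 2 = 1
  s[3] = (000000011111111)·(010111011001100) mod 2 = 0+0+0+0+0+0+0+1+1+0+0+1+1+0+0 mod 2 = 0
Syndrome = 1010
Column i of H is the binary representation of i, so the syndrome is the binary index of the flipped bit.
Read s = 1010 with s[0] as LSB: 1·2^0 + 0·2^1 + 1·2^2 + 0·2^3 = 5.
Error is at bit position 5.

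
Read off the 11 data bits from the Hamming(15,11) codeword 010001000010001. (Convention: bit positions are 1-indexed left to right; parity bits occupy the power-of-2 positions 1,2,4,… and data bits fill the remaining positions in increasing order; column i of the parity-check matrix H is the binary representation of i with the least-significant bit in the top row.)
Parity bits occupy power-of-2 positions; data bits are at positions {3,5,6,7,9,10,11,12,13,14,15} (1-indexed).
Extract: c[3]=0 c[5]=0 c[6]=1 c[7]=0 c[9]=0 c[10]=0 c[11]=1 c[12]=0 c[13]=0 c[14]=0 c[15]=1
Data = 00100010001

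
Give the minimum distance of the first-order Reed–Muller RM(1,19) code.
d_min = 262144 (RM(1,19) has length 524288 and minimum distance 2^(m−1) = 262144).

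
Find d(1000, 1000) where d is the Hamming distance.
XOR = 0000, count of 1s = 0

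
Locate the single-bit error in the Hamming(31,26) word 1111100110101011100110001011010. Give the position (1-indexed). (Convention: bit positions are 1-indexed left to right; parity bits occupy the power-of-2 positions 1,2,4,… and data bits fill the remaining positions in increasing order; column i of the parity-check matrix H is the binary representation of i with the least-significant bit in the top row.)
Syndrome s = H · r^T (mod 2), r = 1111100110101011100110001011010:
  s[0] = (1010101010101010101010101010101)·(1111100110101011100110001011010) mod 2 = 1+0+1+0+1+0+0+0+1+0+1+0+1+0+1+0+1+0+0+0+1+0+0+0+1+0+1+0+0+0+0 mod 2 = 1
  s[1] = (0110011001100110011001100110011)·(1111100110101011100110001011010) mod 2 = 0+1+1+0+0+0+0+0+0+0+1+0+0+0+1+0+0+0+0+0+0+0+0+0+0+0+1+0+0+1+0 mod 2 = 0
  s[2] = (0001111000011110000111100001111)·(1111100110101011100110001011010) mod 2 = 0+0+0+1+1+0+0+0+0+0+0+0+1+0+1+0+0+0+0+1+1+0+0+0+0+0+0+1+0+1+0 mod 2 = 0
  s[3] = (0000000111111110000000011111111)·(1111100110101011100110001011010) mod 2 = 0+0+0+0+0+0+0+1+1+0+1+0+1+0+1+0+0+0+0+0+0+0+0+0+1+0+1+1+0+1+0 mod 2 = 1
  s[4] = (0000000000000001111111111111111)·(1111100110101011100110001011010) mod 2 = 0+0+0+0+0+0+0+0+0+0+0+0+0+0+0+1+1+0+0+1+1+0+0+0+1+0+1+1+0+1+0 mod 2 = 0
Syndrome = 10010
Column i of H is the binary representation of i, so the syndrome is the binary index of the flipped bit.
Read s = 10010 with s[0] as LSB: 1·2^0 + 0·2^1 + 0·2^2 + 1·2^3 + 0·2^4 = 9.
Error is at bit position 9.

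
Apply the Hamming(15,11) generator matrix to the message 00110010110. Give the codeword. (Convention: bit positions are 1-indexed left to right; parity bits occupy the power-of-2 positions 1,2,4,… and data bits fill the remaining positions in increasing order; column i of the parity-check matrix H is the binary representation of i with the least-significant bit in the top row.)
Codeword c = d · G (mod 2), d = 00110010110:
  c[0] = d·G[:,0] = (00110010110)·(11011010101) mod 2 = 0+0+0+1+0+0+1+0+1+0+0 mod 2 = 1
  c[1] = d·G[:,1] = (00110010110)·(10110110011) mod 2 = 0+0+1+1+0+0+1+0+0+1+0 mod 2 = 0
  c[2] = d·G[:,2] = (00110010110)·(10000000000) mod 2 = 0+0+0+0+0+0+0+0+0+0+0 mod 2 = 0
  c[3] = d·G[:,3] = (00110010110)·(01110001111) mod 2 = 0+0+1+1+0+0+0+0+1+1+0 mod 2 = 0
  c[4] = d·G[:,4] = (00110010110)·(01000000000) mod 2 = 0+0+0+0+0+0+0+0+0+0+0 mod 2 = 0
  c[5] = d·G[:,5] = (00110010110)·(00100000000) mod 2 = 0+0+1+0+0+0+0+0+0+0+0 mod 2 = 1
  c[6] = d·G[:,6] = (00110010110)·(00010000000) mod 2 = 0+0+0+1+0+0+0+0+0+0+0 mod 2 = 1
  c[7] = d·G[:,7] = (00110010110)·(00001111111) mod 2 = 0+0+0+0+0+0+1+0+1+1+0 mod 2 = 1
  c[8] = d·G[:,8] = (00110010110)·(00001000000) mod 2 = 0+0+0+0+0+0+0+0+0+0+0 mod 2 = 0
  c[9] = d·G[:,9] = (00110010110)·(00000100000) mod 2 = 0+0+0+0+0+0+0+0+0+0+0 mod 2 = 0
  c[10] = d·G[:,10] = (00110010110)·(00000010000) mod 2 = 0+0+0+0+0+0+1+0+0+0+0 mod 2 = 1
  c[11] = d·G[:,11] = (00110010110)·(00000001000) mod 2 = 0+0+0+0+0+0+0+0+0+0+0 mod 2 = 0
  c[12] = d·G[:,12] = (00110010110)·(00000000100) mod 2 = 0+0+0+0+0+0+0+0+1+0+0 mod 2 = 1
  c[13] = d·G[:,13] = (00110010110)·(00000000010) mod 2 = 0+0+0+0+0+0+0+0+0+1+0 mod 2 = 1
  c[14] = d·G[:,14] = (00110010110)·(00000000001) mod 2 = 0+0+0+0+0+0+0+0+0+0+0 mod 2 = 0
Codeword = 100001110010110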